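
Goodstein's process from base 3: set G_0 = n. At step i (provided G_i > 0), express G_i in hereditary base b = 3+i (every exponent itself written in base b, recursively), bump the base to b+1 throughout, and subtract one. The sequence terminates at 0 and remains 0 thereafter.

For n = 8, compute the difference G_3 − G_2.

1

(0) 8|_3 = 2·3 + 2 ↦ 2·4 + 2|_4 = 10 ⇒ 9
(1) 9|_4 = 2·4 + 1 ↦ 2·5 + 1|_5 = 11 ⇒ 10
(2) 10|_5 = 2·5 ↦ 2·6|_6 = 12 ⇒ 11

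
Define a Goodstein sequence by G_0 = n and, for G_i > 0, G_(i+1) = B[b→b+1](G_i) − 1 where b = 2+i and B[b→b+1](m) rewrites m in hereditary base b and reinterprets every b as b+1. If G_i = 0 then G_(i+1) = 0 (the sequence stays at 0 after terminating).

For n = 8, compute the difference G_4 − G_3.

87085

base 2: 8 = 2^(2 + 1); at 3: 3^(3 + 1) = 81; next = 80
base 3: 80 = 2·3^3 + 2·3^2 + 2·3 + 2; at 4: 2·4^4 + 2·4^2 + 2·4 + 2 = 554; next = 553
base 4: 553 = 2·4^4 + 2·4^2 + 2·4 + 1; at 5: 2·5^5 + 2·5^2 + 2·5 + 1 = 6311; next = 6310
base 5: 6310 = 2·5^5 + 2·5^2 + 2·5; at 6: 2·6^6 + 2·6^2 + 2·6 = 93396; next = 93395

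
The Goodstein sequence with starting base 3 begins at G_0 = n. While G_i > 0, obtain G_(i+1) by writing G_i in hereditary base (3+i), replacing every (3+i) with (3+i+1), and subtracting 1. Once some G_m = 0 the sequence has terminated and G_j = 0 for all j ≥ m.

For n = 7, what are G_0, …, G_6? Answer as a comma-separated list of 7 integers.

step 0: 7 = 2·3 + 1; sub 4 for 3: 2·4 + 1; = 9; G_1 = 9−1 = 8
step 1: 8 = 2·4; sub 5 for 4: 2·5; = 10; G_2 = 10−1 = 9
step 2: 9 = 5 + 4; sub 6 for 5: 6 + 4; = 10; G_3 = 10−1 = 9
step 3: 9 = 6 + 3; sub 7 for 6: 7 + 3; = 10; G_4 = 10−1 = 9
step 4: 9 = 7 + 2; sub 8 for 7: 8 + 2; = 10; G_5 = 10−1 = 9
step 5: 9 = 8 + 1; sub 9 for 8: 9 + 1; = 10; G_6 = 10−1 = 9

7, 8, 9, 9, 9, 9, 9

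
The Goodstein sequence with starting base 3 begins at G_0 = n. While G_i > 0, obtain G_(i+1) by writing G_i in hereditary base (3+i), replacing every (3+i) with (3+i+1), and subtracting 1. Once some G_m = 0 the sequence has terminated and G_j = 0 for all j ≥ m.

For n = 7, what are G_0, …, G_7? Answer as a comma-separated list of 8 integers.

base 3: 7 = 2·3 + 1; at 4: 2·4 + 1 = 9; next = 8
base 4: 8 = 2·4; at 5: 2·5 = 10; next = 9
base 5: 9 = 5 + 4; at 6: 6 + 4 = 10; next = 9
base 6: 9 = 6 + 3; at 7: 7 + 3 = 10; next = 9
base 7: 9 = 7 + 2; at 8: 8 + 2 = 10; next = 9
base 8: 9 = 8 + 1; at 9: 9 + 1 = 10; next = 9
base 9: 9 = 9; at 10: 10 = 10; next = 9

7, 8, 9, 9, 9, 9, 9, 9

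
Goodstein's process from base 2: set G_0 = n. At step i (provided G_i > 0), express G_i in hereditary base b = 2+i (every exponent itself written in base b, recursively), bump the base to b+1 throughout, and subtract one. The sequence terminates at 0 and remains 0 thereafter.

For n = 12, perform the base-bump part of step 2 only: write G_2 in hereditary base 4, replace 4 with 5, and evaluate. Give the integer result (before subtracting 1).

G_0=12  [base 2] 2^(2 + 1) + 2^2  →[2↦3]→  3^(3 + 1) + 3^3 = 108  −1 ⇒ G_1=107
G_1=107  [base 3] 3^(3 + 1) + 2·3^2 + 2·3 + 2  →[3↦4]→  4^(4 + 1) + 2·4^2 + 2·4 + 2 = 1066  −1 ⇒ G_2=1065

15686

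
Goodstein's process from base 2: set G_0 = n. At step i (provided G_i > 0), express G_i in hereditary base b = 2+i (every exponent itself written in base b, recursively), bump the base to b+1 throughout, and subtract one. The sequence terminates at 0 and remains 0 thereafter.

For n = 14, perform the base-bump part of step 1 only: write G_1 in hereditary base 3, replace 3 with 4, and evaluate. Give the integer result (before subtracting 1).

1282

14 —HB2→ 2^(2 + 1) + 2^2 + 2 —bump→ 3^(3 + 1) + 3^3 + 3 = 111 —(−1)→ 110
110 —HB3→ 3^(3 + 1) + 3^3 + 2 —bump→ 4^(4 + 1) + 4^4 + 2 = 1282 —(−1)→ 1281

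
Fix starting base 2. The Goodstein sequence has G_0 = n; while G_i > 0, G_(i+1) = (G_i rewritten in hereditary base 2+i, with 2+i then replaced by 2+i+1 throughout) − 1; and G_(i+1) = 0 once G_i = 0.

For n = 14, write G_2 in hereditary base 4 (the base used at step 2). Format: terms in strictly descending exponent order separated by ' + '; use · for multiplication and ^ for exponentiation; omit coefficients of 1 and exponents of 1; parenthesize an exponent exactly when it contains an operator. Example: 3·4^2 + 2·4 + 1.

i=0: 14 = 2^(2 + 1) + 2^2 + 2 (b=2); 2→3: 3^(3 + 1) + 3^3 + 3 = 111; 111−1 = 110
i=1: 110 = 3^(3 + 1) + 3^3 + 2 (b=3); 3→4: 4^(4 + 1) + 4^4 + 2 = 1282; 1282−1 = 1281
i=2: 1281 = 4^(4 + 1) + 4^4 + 1 (b=4); 4→5: 5^(5 + 1) + 5^5 + 1 = 18751; 18751−1 = 18750

4^(4 + 1) + 4^4 + 1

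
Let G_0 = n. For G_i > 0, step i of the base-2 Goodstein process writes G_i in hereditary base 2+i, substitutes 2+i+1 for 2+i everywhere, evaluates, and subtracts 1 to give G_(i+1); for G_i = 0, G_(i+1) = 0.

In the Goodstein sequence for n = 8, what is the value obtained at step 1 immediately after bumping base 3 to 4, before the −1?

554

(0) 8|_2 = 2^(2 + 1) ↦ 3^(3 + 1)|_3 = 81 ⇒ 80
(1) 80|_3 = 2·3^3 + 2·3^2 + 2·3 + 2 ↦ 2·4^4 + 2·4^2 + 2·4 + 2|_4 = 554 ⇒ 553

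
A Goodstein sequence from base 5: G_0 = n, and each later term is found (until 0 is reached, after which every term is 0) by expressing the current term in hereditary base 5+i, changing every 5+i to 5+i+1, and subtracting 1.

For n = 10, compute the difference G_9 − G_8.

-1

i=0: 10 = 2·5 (b=5); 5→6: 2·6 = 12; 12−1 = 11
i=1: 11 = 6 + 5 (b=6); 6→7: 7 + 5 = 12; 12−1 = 11
i=2: 11 = 7 + 4 (b=7); 7→8: 8 + 4 = 12; 12−1 = 11
i=3: 11 = 8 + 3 (b=8); 8→9: 9 + 3 = 12; 12−1 = 11
i=4: 11 = 9 + 2 (b=9); 9→10: 10 + 2 = 12; 12−1 = 11
i=5: 11 = 10 + 1 (b=10); 10→11: 11 + 1 = 12; 12−1 = 11
i=6: 11 = 11 (b=11); 11→12: 12 = 12; 12−1 = 11
i=7: 11 = 11 (b=12); 12→13: 11 = 11; 11−1 = 10
i=8: 10 = 10 (b=13); 13→14: 10 = 10; 10−1 = 9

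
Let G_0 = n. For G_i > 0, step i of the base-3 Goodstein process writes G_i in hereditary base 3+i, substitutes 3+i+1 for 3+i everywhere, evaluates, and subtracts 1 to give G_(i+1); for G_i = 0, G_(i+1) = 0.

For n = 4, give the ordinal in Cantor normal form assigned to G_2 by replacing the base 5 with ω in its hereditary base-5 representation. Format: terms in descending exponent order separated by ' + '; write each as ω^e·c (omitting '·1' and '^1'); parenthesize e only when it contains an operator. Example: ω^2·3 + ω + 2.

4

[0] 4 ≡ 3 + 1 (base 3). Lift 4: 5. −1: 4.
[1] 4 ≡ 4 (base 4). Lift 5: 5. −1: 4.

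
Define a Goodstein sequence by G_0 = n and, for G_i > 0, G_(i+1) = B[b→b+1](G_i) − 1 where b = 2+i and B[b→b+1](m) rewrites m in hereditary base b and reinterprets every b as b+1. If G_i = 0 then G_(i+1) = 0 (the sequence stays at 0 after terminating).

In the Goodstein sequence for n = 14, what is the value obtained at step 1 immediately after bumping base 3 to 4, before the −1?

[0] 14 ≡ 2^(2 + 1) + 2^2 + 2 (base 2). Lift 3: 111. −1: 110.
[1] 110 ≡ 3^(3 + 1) + 3^3 + 2 (base 3). Lift 4: 1282. −1: 1281.

1282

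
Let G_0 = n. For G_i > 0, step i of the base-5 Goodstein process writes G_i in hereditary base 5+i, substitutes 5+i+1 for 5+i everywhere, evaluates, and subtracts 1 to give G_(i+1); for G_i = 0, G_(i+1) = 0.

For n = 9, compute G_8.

6

base 5: 9 = 5 + 4; at 6: 6 + 4 = 10; next = 9
base 6: 9 = 6 + 3; at 7: 7 + 3 = 10; next = 9
base 7: 9 = 7 + 2; at 8: 8 + 2 = 10; next = 9
base 8: 9 = 8 + 1; at 9: 9 + 1 = 10; next = 9
base 9: 9 = 9; at 10: 10 = 10; next = 9
base 10: 9 = 9; at 11: 9 = 9; next = 8
base 11: 8 = 8; at 12: 8 = 8; next = 7
base 12: 7 = 7; at 13: 7 = 7; next = 6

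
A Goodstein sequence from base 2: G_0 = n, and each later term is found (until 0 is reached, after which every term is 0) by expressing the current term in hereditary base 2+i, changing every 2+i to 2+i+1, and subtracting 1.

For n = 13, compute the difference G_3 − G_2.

13 —HB2→ 2^(2 + 1) + 2^2 + 1 —bump→ 3^(3 + 1) + 3^3 + 1 = 109 —(−1)→ 108
108 —HB3→ 3^(3 + 1) + 3^3 —bump→ 4^(4 + 1) + 4^4 = 1280 —(−1)→ 1279
1279 —HB4→ 4^(4 + 1) + 3·4^3 + 3·4^2 + 3·4 + 3 —bump→ 5^(5 + 1) + 3·5^3 + 3·5^2 + 3·5 + 3 = 16093 —(−1)→ 16092

14813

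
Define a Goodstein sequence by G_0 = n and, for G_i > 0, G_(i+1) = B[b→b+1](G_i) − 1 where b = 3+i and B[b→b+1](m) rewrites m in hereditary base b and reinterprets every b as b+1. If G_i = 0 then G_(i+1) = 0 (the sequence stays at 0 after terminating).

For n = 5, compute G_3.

5

step 0: 5 = 3 + 2; sub 4 for 3: 4 + 2; = 6; G_1 = 6−1 = 5
step 1: 5 = 4 + 1; sub 5 for 4: 5 + 1; = 6; G_2 = 6−1 = 5
step 2: 5 = 5; sub 6 for 5: 6; = 6; G_3 = 6−1 = 5
step 3: 5 = 5; sub 7 for 6: 5; = 5; G_4 = 5−1 = 4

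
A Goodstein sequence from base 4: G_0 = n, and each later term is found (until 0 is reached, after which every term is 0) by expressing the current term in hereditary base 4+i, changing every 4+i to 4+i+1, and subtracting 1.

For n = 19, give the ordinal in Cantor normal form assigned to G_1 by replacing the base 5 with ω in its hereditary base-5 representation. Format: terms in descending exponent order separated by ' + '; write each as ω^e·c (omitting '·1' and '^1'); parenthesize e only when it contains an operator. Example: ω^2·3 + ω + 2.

ω^2 + 2

step 0: 19 = 4^2 + 3; sub 5 for 4: 5^2 + 3; = 28; G_1 = 28−1 = 27
step 1: 27 = 5^2 + 2; sub 6 for 5: 6^2 + 2; = 38; G_2 = 38−1 = 37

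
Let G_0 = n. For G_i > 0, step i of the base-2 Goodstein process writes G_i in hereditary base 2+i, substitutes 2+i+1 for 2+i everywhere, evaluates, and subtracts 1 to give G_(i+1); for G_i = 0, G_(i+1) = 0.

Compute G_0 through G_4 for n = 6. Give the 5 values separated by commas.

(0) 6|_2 = 2^2 + 2 ↦ 3^3 + 3|_3 = 30 ⇒ 29
(1) 29|_3 = 3^3 + 2 ↦ 4^4 + 2|_4 = 258 ⇒ 257
(2) 257|_4 = 4^4 + 1 ↦ 5^5 + 1|_5 = 3126 ⇒ 3125
(3) 3125|_5 = 5^5 ↦ 6^6|_6 = 46656 ⇒ 46655

6, 29, 257, 3125, 46655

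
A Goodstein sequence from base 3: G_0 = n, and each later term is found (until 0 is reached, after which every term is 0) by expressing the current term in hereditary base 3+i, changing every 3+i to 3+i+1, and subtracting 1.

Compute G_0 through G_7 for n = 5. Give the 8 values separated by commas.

5, 5, 5, 5, 4, 3, 2, 1

base 3: 5 = 3 + 2; at 4: 4 + 2 = 6; next = 5
base 4: 5 = 4 + 1; at 5: 5 + 1 = 6; next = 5
base 5: 5 = 5; at 6: 6 = 6; next = 5
base 6: 5 = 5; at 7: 5 = 5; next = 4
base 7: 4 = 4; at 8: 4 = 4; next = 3
base 8: 3 = 3; at 9: 3 = 3; next = 2
base 9: 2 = 2; at 10: 2 = 2; next = 1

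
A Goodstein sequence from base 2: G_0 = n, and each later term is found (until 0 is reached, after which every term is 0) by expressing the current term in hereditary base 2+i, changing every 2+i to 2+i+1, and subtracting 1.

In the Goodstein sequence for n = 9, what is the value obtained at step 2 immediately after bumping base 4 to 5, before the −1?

i=0: 9 = 2^(2 + 1) + 1 (b=2); 2→3: 3^(3 + 1) + 1 = 82; 82−1 = 81
i=1: 81 = 3^(3 + 1) (b=3); 3→4: 4^(4 + 1) = 1024; 1024−1 = 1023
i=2: 1023 = 3·4^4 + 3·4^3 + 3·4^2 + 3·4 + 3 (b=4); 4→5: 3·5^5 + 3·5^3 + 3·5^2 + 3·5 + 3 = 9843; 9843−1 = 9842

9843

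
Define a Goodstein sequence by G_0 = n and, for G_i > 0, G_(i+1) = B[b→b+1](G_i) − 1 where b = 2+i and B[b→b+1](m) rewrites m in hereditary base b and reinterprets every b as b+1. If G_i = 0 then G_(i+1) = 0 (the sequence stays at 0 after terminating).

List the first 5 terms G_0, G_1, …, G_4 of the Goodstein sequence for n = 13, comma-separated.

13, 108, 1279, 16092, 280711

[0] 13 ≡ 2^(2 + 1) + 2^2 + 1 (base 2). Lift 3: 109. −1: 108.
[1] 108 ≡ 3^(3 + 1) + 3^3 (base 3). Lift 4: 1280. −1: 1279.
[2] 1279 ≡ 4^(4 + 1) + 3·4^3 + 3·4^2 + 3·4 + 3 (base 4). Lift 5: 16093. −1: 16092.
[3] 16092 ≡ 5^(5 + 1) + 3·5^3 + 3·5^2 + 3·5 + 2 (base 5). Lift 6: 280712. −1: 280711.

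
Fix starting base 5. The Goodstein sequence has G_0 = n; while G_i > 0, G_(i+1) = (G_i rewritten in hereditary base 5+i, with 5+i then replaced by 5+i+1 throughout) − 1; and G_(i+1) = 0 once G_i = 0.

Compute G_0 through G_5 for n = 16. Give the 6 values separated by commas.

16, 18, 20, 21, 22, 23

(0) 16|_5 = 3·5 + 1 ↦ 3·6 + 1|_6 = 19 ⇒ 18
(1) 18|_6 = 3·6 ↦ 3·7|_7 = 21 ⇒ 20
(2) 20|_7 = 2·7 + 6 ↦ 2·8 + 6|_8 = 22 ⇒ 21
(3) 21|_8 = 2·8 + 5 ↦ 2·9 + 5|_9 = 23 ⇒ 22
(4) 22|_9 = 2·9 + 4 ↦ 2·10 + 4|_10 = 24 ⇒ 23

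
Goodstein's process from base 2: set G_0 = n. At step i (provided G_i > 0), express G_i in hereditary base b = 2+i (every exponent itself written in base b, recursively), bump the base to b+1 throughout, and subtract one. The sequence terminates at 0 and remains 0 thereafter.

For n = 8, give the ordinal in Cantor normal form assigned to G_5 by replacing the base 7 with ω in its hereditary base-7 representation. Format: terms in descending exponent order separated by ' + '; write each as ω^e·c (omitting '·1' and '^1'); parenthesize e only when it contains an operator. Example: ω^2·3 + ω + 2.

G_0=8  [base 2] 2^(2 + 1)  →[2↦3]→  3^(3 + 1) = 81  −1 ⇒ G_1=80
G_1=80  [base 3] 2·3^3 + 2·3^2 + 2·3 + 2  →[3↦4]→  2·4^4 + 2·4^2 + 2·4 + 2 = 554  −1 ⇒ G_2=553
G_2=553  [base 4] 2·4^4 + 2·4^2 + 2·4 + 1  →[4↦5]→  2·5^5 + 2·5^2 + 2·5 + 1 = 6311  −1 ⇒ G_3=6310
G_3=6310  [base 5] 2·5^5 + 2·5^2 + 2·5  →[5↦6]→  2·6^6 + 2·6^2 + 2·6 = 93396  −1 ⇒ G_4=93395
G_4=93395  [base 6] 2·6^6 + 2·6^2 + 6 + 5  →[6↦7]→  2·7^7 + 2·7^2 + 7 + 5 = 1647196  −1 ⇒ G_5=1647195
G_5=1647195  [base 7] 2·7^7 + 2·7^2 + 7 + 4  →[7↦8]→  2·8^8 + 2·8^2 + 8 + 4 = 33554572  −1 ⇒ G_6=33554571

ω^ω·2 + ω^2·2 + ω + 4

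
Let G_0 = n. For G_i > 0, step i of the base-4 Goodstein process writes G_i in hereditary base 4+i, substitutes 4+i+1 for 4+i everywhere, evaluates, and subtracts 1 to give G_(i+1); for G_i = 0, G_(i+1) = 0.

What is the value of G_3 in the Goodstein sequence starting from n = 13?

step 0: 13 = 3·4 + 1; sub 5 for 4: 3·5 + 1; = 16; G_1 = 16−1 = 15
step 1: 15 = 3·5; sub 6 for 5: 3·6; = 18; G_2 = 18−1 = 17
step 2: 17 = 2·6 + 5; sub 7 for 6: 2·7 + 5; = 19; G_3 = 19−1 = 18

18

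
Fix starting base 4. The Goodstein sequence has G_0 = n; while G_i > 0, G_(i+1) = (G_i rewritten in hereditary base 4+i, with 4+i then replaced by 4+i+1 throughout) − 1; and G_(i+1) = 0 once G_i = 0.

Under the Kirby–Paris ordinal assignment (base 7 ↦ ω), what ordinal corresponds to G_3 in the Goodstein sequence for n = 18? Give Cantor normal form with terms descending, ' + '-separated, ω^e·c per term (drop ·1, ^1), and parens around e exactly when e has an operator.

step 0: 18 = 4^2 + 2; sub 5 for 4: 5^2 + 2; = 27; G_1 = 27−1 = 26
step 1: 26 = 5^2 + 1; sub 6 for 5: 6^2 + 1; = 37; G_2 = 37−1 = 36
step 2: 36 = 6^2; sub 7 for 6: 7^2; = 49; G_3 = 49−1 = 48
step 3: 48 = 6·7 + 6; sub 8 for 7: 6·8 + 6; = 54; G_4 = 54−1 = 53

ω·6 + 6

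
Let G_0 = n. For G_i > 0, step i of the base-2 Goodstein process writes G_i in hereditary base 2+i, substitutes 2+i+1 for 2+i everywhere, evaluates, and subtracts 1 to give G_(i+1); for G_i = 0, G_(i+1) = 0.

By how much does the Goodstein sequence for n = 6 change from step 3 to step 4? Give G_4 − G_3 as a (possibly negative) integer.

43530

[0] 6 ≡ 2^2 + 2 (base 2). Lift 3: 30. −1: 29.
[1] 29 ≡ 3^3 + 2 (base 3). Lift 4: 258. −1: 257.
[2] 257 ≡ 4^4 + 1 (base 4). Lift 5: 3126. −1: 3125.
[3] 3125 ≡ 5^5 (base 5). Lift 6: 46656. −1: 46655.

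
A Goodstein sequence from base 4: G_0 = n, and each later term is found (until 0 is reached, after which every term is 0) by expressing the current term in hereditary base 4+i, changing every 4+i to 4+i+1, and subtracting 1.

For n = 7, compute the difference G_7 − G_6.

-1

[0] 7 ≡ 4 + 3 (base 4). Lift 5: 8. −1: 7.
[1] 7 ≡ 5 + 2 (base 5). Lift 6: 8. −1: 7.
[2] 7 ≡ 6 + 1 (base 6). Lift 7: 8. −1: 7.
[3] 7 ≡ 7 (base 7). Lift 8: 8. −1: 7.
[4] 7 ≡ 7 (base 8). Lift 9: 7. −1: 6.
[5] 6 ≡ 6 (base 9). Lift 10: 6. −1: 5.
[6] 5 ≡ 5 (base 10). Lift 11: 5. −1: 4.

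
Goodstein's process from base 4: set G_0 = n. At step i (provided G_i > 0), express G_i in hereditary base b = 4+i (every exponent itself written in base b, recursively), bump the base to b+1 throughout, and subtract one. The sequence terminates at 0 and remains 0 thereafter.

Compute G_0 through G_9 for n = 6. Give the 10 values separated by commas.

6, 6, 6, 6, 5, 4, 3, 2, 1, 0

step 0: 6 = 4 + 2; sub 5 for 4: 5 + 2; = 7; G_1 = 7−1 = 6
step 1: 6 = 5 + 1; sub 6 for 5: 6 + 1; = 7; G_2 = 7−1 = 6
step 2: 6 = 6; sub 7 for 6: 7; = 7; G_3 = 7−1 = 6
step 3: 6 = 6; sub 8 for 7: 6; = 6; G_4 = 6−1 = 5
step 4: 5 = 5; sub 9 for 8: 5; = 5; G_5 = 5−1 = 4
step 5: 4 = 4; sub 10 for 9: 4; = 4; G_6 = 4−1 = 3
step 6: 3 = 3; sub 11 for 10: 3; = 3; G_7 = 3−1 = 2
step 7: 2 = 2; sub 12 for 11: 2; = 2; G_8 = 2−1 = 1
step 8: 1 = 1; sub 13 for 12: 1; = 1; G_9 = 1−1 = 0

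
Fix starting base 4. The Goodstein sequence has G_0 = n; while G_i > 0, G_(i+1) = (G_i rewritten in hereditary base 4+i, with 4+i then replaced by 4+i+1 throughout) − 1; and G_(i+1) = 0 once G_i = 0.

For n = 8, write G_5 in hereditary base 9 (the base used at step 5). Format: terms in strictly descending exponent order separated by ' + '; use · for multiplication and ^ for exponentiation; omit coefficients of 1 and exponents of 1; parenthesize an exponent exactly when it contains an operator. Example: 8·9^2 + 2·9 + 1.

9

(0) 8|_4 = 2·4 ↦ 2·5|_5 = 10 ⇒ 9
(1) 9|_5 = 5 + 4 ↦ 6 + 4|_6 = 10 ⇒ 9
(2) 9|_6 = 6 + 3 ↦ 7 + 3|_7 = 10 ⇒ 9
(3) 9|_7 = 7 + 2 ↦ 8 + 2|_8 = 10 ⇒ 9
(4) 9|_8 = 8 + 1 ↦ 9 + 1|_9 = 10 ⇒ 9
(5) 9|_9 = 9 ↦ 10|_10 = 10 ⇒ 9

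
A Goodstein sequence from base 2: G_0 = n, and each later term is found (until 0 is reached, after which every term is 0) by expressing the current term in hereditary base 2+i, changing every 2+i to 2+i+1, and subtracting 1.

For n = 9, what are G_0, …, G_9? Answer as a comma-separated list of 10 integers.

9, 81, 1023, 9842, 140743, 2471826, 50333399, 1162263921, 30000003325, 855935016215

base 2: 9 = 2^(2 + 1) + 1; at 3: 3^(3 + 1) + 1 = 82; next = 81
base 3: 81 = 3^(3 + 1); at 4: 4^(4 + 1) = 1024; next = 1023
base 4: 1023 = 3·4^4 + 3·4^3 + 3·4^2 + 3·4 + 3; at 5: 3·5^5 + 3·5^3 + 3·5^2 + 3·5 + 3 = 9843; next = 9842
base 5: 9842 = 3·5^5 + 3·5^3 + 3·5^2 + 3·5 + 2; at 6: 3·6^6 + 3·6^3 + 3·6^2 + 3·6 + 2 = 140744; next = 140743
base 6: 140743 = 3·6^6 + 3·6^3 + 3·6^2 + 3·6 + 1; at 7: 3·7^7 + 3·7^3 + 3·7^2 + 3·7 + 1 = 2471827; next = 2471826
base 7: 2471826 = 3·7^7 + 3·7^3 + 3·7^2 + 3·7; at 8: 3·8^8 + 3·8^3 + 3·8^2 + 3·8 = 50333400; next = 50333399
base 8: 50333399 = 3·8^8 + 3·8^3 + 3·8^2 + 2·8 + 7; at 9: 3·9^9 + 3·9^3 + 3·9^2 + 2·9 + 7 = 1162263922; next = 1162263921
base 9: 1162263921 = 3·9^9 + 3·9^3 + 3·9^2 + 2·9 + 6; at 10: 3·10^10 + 3·10^3 + 3·10^2 + 2·10 + 6 = 30000003326; next = 30000003325
base 10: 30000003325 = 3·10^10 + 3·10^3 + 3·10^2 + 2·10 + 5; at 11: 3·11^11 + 3·11^3 + 3·11^2 + 2·11 + 5 = 855935016216; next = 855935016215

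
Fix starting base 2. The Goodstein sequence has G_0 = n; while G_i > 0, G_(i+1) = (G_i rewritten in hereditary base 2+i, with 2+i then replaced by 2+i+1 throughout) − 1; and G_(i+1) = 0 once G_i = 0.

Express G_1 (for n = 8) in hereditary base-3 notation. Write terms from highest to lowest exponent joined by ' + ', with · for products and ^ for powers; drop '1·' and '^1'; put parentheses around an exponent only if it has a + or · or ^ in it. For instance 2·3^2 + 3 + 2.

2·3^3 + 2·3^2 + 2·3 + 2

step 0: 8 = 2^(2 + 1); sub 3 for 2: 3^(3 + 1); = 81; G_1 = 81−1 = 80
step 1: 80 = 2·3^3 + 2·3^2 + 2·3 + 2; sub 4 for 3: 2·4^4 + 2·4^2 + 2·4 + 2; = 554; G_2 = 554−1 = 553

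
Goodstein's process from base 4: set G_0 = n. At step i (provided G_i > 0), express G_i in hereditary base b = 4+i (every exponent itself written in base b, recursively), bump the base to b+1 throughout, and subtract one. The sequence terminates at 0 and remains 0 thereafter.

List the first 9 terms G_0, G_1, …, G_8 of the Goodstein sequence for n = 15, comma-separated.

step 0: 15 = 3·4 + 3; sub 5 for 4: 3·5 + 3; = 18; G_1 = 18−1 = 17
step 1: 17 = 3·5 + 2; sub 6 for 5: 3·6 + 2; = 20; G_2 = 20−1 = 19
step 2: 19 = 3·6 + 1; sub 7 for 6: 3·7 + 1; = 22; G_3 = 22−1 = 21
step 3: 21 = 3·7; sub 8 for 7: 3·8; = 24; G_4 = 24−1 = 23
step 4: 23 = 2·8 + 7; sub 9 for 8: 2·9 + 7; = 25; G_5 = 25−1 = 24
step 5: 24 = 2·9 + 6; sub 10 for 9: 2·10 + 6; = 26; G_6 = 26−1 = 25
step 6: 25 = 2·10 + 5; sub 11 for 10: 2·11 + 5; = 27; G_7 = 27−1 = 26
step 7: 26 = 2·11 + 4; sub 12 for 11: 2·12 + 4; = 28; G_8 = 28−1 = 27

15, 17, 19, 21, 23, 24, 25, 26, 27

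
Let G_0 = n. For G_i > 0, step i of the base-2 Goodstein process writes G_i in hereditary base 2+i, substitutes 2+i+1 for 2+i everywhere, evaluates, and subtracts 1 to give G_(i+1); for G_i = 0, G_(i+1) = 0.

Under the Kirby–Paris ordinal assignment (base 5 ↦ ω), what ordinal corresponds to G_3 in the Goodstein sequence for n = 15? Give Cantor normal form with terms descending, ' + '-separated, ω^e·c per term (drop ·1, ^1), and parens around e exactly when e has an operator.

ω^(ω + 1) + ω^ω + 2

step 0: 15 = 2^(2 + 1) + 2^2 + 2 + 1; sub 3 for 2: 3^(3 + 1) + 3^3 + 3 + 1; = 112; G_1 = 112−1 = 111
step 1: 111 = 3^(3 + 1) + 3^3 + 3; sub 4 for 3: 4^(4 + 1) + 4^4 + 4; = 1284; G_2 = 1284−1 = 1283
step 2: 1283 = 4^(4 + 1) + 4^4 + 3; sub 5 for 4: 5^(5 + 1) + 5^5 + 3; = 18753; G_3 = 18753−1 = 18752
step 3: 18752 = 5^(5 + 1) + 5^5 + 2; sub 6 for 5: 6^(6 + 1) + 6^6 + 2; = 326594; G_4 = 326594−1 = 326593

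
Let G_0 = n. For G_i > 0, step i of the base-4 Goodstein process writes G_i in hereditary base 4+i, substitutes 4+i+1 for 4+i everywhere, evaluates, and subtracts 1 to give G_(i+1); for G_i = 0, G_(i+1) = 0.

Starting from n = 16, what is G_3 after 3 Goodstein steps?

step 0: 16 = 4^2; sub 5 for 4: 5^2; = 25; G_1 = 25−1 = 24
step 1: 24 = 4·5 + 4; sub 6 for 5: 4·6 + 4; = 28; G_2 = 28−1 = 27
step 2: 27 = 4·6 + 3; sub 7 for 6: 4·7 + 3; = 31; G_3 = 31−1 = 30

30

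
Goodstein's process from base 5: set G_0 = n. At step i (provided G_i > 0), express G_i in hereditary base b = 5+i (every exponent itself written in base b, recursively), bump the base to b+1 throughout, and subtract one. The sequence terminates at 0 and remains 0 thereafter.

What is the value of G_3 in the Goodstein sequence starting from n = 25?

43

[0] 25 ≡ 5^2 (base 5). Lift 6: 36. −1: 35.
[1] 35 ≡ 5·6 + 5 (base 6). Lift 7: 40. −1: 39.
[2] 39 ≡ 5·7 + 4 (base 7). Lift 8: 44. −1: 43.
[3] 43 ≡ 5·8 + 3 (base 8). Lift 9: 48. −1: 47.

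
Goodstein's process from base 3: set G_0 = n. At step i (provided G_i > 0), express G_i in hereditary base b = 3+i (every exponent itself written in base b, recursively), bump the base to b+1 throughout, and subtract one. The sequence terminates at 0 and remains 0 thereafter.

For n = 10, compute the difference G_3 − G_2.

G_0=10  [base 3] 3^2 + 1  →[3↦4]→  4^2 + 1 = 17  −1 ⇒ G_1=16
G_1=16  [base 4] 4^2  →[4↦5]→  5^2 = 25  −1 ⇒ G_2=24
G_2=24  [base 5] 4·5 + 4  →[5↦6]→  4·6 + 4 = 28  −1 ⇒ G_3=27

3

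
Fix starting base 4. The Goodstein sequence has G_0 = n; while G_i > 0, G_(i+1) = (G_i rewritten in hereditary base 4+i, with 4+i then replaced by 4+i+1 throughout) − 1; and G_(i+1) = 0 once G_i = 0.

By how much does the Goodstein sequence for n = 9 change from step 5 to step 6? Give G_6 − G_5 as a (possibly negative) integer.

0

base 4: 9 = 2·4 + 1; at 5: 2·5 + 1 = 11; next = 10
base 5: 10 = 2·5; at 6: 2·6 = 12; next = 11
base 6: 11 = 6 + 5; at 7: 7 + 5 = 12; next = 11
base 7: 11 = 7 + 4; at 8: 8 + 4 = 12; next = 11
base 8: 11 = 8 + 3; at 9: 9 + 3 = 12; next = 11
base 9: 11 = 9 + 2; at 10: 10 + 2 = 12; next = 11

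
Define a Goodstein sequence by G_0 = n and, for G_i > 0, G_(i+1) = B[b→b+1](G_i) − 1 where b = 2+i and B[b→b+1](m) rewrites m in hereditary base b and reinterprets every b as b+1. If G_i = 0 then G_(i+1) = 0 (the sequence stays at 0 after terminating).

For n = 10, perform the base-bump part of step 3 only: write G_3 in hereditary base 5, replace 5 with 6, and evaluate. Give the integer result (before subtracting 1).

G_0 = 10. HB_2(10) = 2^(2 + 1) + 2. Bump = 84. G_1 = 83.
G_1 = 83. HB_3(83) = 3^(3 + 1) + 2. Bump = 1026. G_2 = 1025.
G_2 = 1025. HB_4(1025) = 4^(4 + 1) + 1. Bump = 15626. G_3 = 15625.
G_3 = 15625. HB_5(15625) = 5^(5 + 1). Bump = 279936. G_4 = 279935.

279936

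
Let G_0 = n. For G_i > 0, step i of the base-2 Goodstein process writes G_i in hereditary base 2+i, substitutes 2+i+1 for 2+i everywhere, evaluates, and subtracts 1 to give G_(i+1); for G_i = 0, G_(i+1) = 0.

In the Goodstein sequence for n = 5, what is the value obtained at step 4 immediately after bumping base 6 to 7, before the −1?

1198

(0) 5|_2 = 2^2 + 1 ↦ 3^3 + 1|_3 = 28 ⇒ 27
(1) 27|_3 = 3^3 ↦ 4^4|_4 = 256 ⇒ 255
(2) 255|_4 = 3·4^3 + 3·4^2 + 3·4 + 3 ↦ 3·5^3 + 3·5^2 + 3·5 + 3|_5 = 468 ⇒ 467
(3) 467|_5 = 3·5^3 + 3·5^2 + 3·5 + 2 ↦ 3·6^3 + 3·6^2 + 3·6 + 2|_6 = 776 ⇒ 775
(4) 775|_6 = 3·6^3 + 3·6^2 + 3·6 + 1 ↦ 3·7^3 + 3·7^2 + 3·7 + 1|_7 = 1198 ⇒ 1197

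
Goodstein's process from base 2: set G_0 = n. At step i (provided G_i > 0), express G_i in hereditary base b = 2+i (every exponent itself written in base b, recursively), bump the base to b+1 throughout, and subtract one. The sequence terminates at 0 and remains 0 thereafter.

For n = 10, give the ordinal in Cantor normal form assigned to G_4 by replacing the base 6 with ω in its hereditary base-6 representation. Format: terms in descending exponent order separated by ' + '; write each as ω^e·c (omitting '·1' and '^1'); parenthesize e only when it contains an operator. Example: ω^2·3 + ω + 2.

ω^ω·5 + ω^5·5 + ω^4·5 + ω^3·5 + ω^2·5 + ω·5 + 5

step 0: 10 = 2^(2 + 1) + 2; sub 3 for 2: 3^(3 + 1) + 3; = 84; G_1 = 84−1 = 83
step 1: 83 = 3^(3 + 1) + 2; sub 4 for 3: 4^(4 + 1) + 2; = 1026; G_2 = 1026−1 = 1025
step 2: 1025 = 4^(4 + 1) + 1; sub 5 for 4: 5^(5 + 1) + 1; = 15626; G_3 = 15626−1 = 15625
step 3: 15625 = 5^(5 + 1); sub 6 for 5: 6^(6 + 1); = 279936; G_4 = 279936−1 = 279935
step 4: 279935 = 5·6^6 + 5·6^5 + 5·6^4 + 5·6^3 + 5·6^2 + 5·6 + 5; sub 7 for 6: 5·7^7 + 5·7^5 + 5·7^4 + 5·7^3 + 5·7^2 + 5·7 + 5; = 4215755; G_5 = 4215755−1 = 4215754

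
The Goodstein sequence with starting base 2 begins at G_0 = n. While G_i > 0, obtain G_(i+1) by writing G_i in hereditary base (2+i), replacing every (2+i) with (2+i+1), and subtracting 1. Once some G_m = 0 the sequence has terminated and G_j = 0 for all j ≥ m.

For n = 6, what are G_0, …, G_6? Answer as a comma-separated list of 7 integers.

6, 29, 257, 3125, 46655, 98039, 187243

(0) 6|_2 = 2^2 + 2 ↦ 3^3 + 3|_3 = 30 ⇒ 29
(1) 29|_3 = 3^3 + 2 ↦ 4^4 + 2|_4 = 258 ⇒ 257
(2) 257|_4 = 4^4 + 1 ↦ 5^5 + 1|_5 = 3126 ⇒ 3125
(3) 3125|_5 = 5^5 ↦ 6^6|_6 = 46656 ⇒ 46655
(4) 46655|_6 = 5·6^5 + 5·6^4 + 5·6^3 + 5·6^2 + 5·6 + 5 ↦ 5·7^5 + 5·7^4 + 5·7^3 + 5·7^2 + 5·7 + 5|_7 = 98040 ⇒ 98039
(5) 98039|_7 = 5·7^5 + 5·7^4 + 5·7^3 + 5·7^2 + 5·7 + 4 ↦ 5·8^5 + 5·8^4 + 5·8^3 + 5·8^2 + 5·8 + 4|_8 = 187244 ⇒ 187243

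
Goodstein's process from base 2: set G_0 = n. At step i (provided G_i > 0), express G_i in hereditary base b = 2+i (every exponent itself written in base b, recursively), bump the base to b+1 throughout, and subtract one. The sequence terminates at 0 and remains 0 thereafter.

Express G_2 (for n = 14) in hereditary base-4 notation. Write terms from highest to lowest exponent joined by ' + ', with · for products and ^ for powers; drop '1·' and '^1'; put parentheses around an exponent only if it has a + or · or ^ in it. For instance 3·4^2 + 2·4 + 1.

step 0: 14 = 2^(2 + 1) + 2^2 + 2; sub 3 for 2: 3^(3 + 1) + 3^3 + 3; = 111; G_1 = 111−1 = 110
step 1: 110 = 3^(3 + 1) + 3^3 + 2; sub 4 for 3: 4^(4 + 1) + 4^4 + 2; = 1282; G_2 = 1282−1 = 1281
step 2: 1281 = 4^(4 + 1) + 4^4 + 1; sub 5 for 4: 5^(5 + 1) + 5^5 + 1; = 18751; G_3 = 18751−1 = 18750

4^(4 + 1) + 4^4 + 1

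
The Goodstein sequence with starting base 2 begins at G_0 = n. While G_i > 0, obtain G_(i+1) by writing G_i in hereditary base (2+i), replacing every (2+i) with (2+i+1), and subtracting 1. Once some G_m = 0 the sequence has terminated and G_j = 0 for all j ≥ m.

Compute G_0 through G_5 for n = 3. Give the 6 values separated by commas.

base 2: 3 = 2 + 1; at 3: 3 + 1 = 4; next = 3
base 3: 3 = 3; at 4: 4 = 4; next = 3
base 4: 3 = 3; at 5: 3 = 3; next = 2
base 5: 2 = 2; at 6: 2 = 2; next = 1
base 6: 1 = 1; at 7: 1 = 1; next = 0

3, 3, 3, 2, 1, 0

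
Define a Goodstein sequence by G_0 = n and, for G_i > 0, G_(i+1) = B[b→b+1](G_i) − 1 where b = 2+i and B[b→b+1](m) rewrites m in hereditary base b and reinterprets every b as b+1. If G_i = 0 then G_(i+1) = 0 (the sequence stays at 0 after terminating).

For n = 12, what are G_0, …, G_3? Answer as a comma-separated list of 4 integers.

12, 107, 1065, 15685

[0] 12 ≡ 2^(2 + 1) + 2^2 (base 2). Lift 3: 108. −1: 107.
[1] 107 ≡ 3^(3 + 1) + 2·3^2 + 2·3 + 2 (base 3). Lift 4: 1066. −1: 1065.
[2] 1065 ≡ 4^(4 + 1) + 2·4^2 + 2·4 + 1 (base 4). Lift 5: 15686. −1: 15685.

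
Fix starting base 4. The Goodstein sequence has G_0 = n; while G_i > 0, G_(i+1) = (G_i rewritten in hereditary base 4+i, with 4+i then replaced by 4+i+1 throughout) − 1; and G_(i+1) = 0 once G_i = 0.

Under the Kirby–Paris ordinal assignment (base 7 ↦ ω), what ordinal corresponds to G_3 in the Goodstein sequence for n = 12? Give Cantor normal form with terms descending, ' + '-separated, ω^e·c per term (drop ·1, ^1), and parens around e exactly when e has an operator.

step 0: 12 = 3·4; sub 5 for 4: 3·5; = 15; G_1 = 15−1 = 14
step 1: 14 = 2·5 + 4; sub 6 for 5: 2·6 + 4; = 16; G_2 = 16−1 = 15
step 2: 15 = 2·6 + 3; sub 7 for 6: 2·7 + 3; = 17; G_3 = 17−1 = 16
step 3: 16 = 2·7 + 2; sub 8 for 7: 2·8 + 2; = 18; G_4 = 18−1 = 17

ω·2 + 2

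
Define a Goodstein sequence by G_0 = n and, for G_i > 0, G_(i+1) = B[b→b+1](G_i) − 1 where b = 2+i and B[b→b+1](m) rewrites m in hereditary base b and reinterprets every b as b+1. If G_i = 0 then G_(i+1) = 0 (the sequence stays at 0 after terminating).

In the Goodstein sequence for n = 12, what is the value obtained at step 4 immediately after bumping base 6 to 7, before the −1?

[0] 12 ≡ 2^(2 + 1) + 2^2 (base 2). Lift 3: 108. −1: 107.
[1] 107 ≡ 3^(3 + 1) + 2·3^2 + 2·3 + 2 (base 3). Lift 4: 1066. −1: 1065.
[2] 1065 ≡ 4^(4 + 1) + 2·4^2 + 2·4 + 1 (base 4). Lift 5: 15686. −1: 15685.
[3] 15685 ≡ 5^(5 + 1) + 2·5^2 + 2·5 (base 5). Lift 6: 280020. −1: 280019.
[4] 280019 ≡ 6^(6 + 1) + 2·6^2 + 6 + 5 (base 6). Lift 7: 5764911. −1: 5764910.

5764911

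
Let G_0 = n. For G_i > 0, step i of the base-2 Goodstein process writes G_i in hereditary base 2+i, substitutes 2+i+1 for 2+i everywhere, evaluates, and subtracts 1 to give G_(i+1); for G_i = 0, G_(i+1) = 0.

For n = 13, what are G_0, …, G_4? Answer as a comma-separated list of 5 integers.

13, 108, 1279, 16092, 280711

step 0: 13 = 2^(2 + 1) + 2^2 + 1; sub 3 for 2: 3^(3 + 1) + 3^3 + 1; = 109; G_1 = 109−1 = 108
step 1: 108 = 3^(3 + 1) + 3^3; sub 4 for 3: 4^(4 + 1) + 4^4; = 1280; G_2 = 1280−1 = 1279
step 2: 1279 = 4^(4 + 1) + 3·4^3 + 3·4^2 + 3·4 + 3; sub 5 for 4: 5^(5 + 1) + 3·5^3 + 3·5^2 + 3·5 + 3; = 16093; G_3 = 16093−1 = 16092
step 3: 16092 = 5^(5 + 1) + 3·5^3 + 3·5^2 + 3·5 + 2; sub 6 for 5: 6^(6 + 1) + 3·6^3 + 3·6^2 + 3·6 + 2; = 280712; G_4 = 280712−1 = 280711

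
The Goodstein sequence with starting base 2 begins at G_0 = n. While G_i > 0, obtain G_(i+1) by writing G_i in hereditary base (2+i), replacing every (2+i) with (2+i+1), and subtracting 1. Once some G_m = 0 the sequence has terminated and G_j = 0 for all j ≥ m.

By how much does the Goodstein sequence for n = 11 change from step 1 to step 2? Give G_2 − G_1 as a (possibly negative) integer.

943

11 —HB2→ 2^(2 + 1) + 2 + 1 —bump→ 3^(3 + 1) + 3 + 1 = 85 —(−1)→ 84
84 —HB3→ 3^(3 + 1) + 3 —bump→ 4^(4 + 1) + 4 = 1028 —(−1)→ 1027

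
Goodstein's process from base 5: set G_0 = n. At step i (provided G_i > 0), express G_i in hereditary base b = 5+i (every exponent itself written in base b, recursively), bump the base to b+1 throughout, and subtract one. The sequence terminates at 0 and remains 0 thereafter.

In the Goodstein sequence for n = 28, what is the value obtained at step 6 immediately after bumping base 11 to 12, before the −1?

102

i=0: 28 = 5^2 + 3 (b=5); 5→6: 6^2 + 3 = 39; 39−1 = 38
i=1: 38 = 6^2 + 2 (b=6); 6→7: 7^2 + 2 = 51; 51−1 = 50
i=2: 50 = 7^2 + 1 (b=7); 7→8: 8^2 + 1 = 65; 65−1 = 64
i=3: 64 = 8^2 (b=8); 8→9: 9^2 = 81; 81−1 = 80
i=4: 80 = 8·9 + 8 (b=9); 9→10: 8·10 + 8 = 88; 88−1 = 87
i=5: 87 = 8·10 + 7 (b=10); 10→11: 8·11 + 7 = 95; 95−1 = 94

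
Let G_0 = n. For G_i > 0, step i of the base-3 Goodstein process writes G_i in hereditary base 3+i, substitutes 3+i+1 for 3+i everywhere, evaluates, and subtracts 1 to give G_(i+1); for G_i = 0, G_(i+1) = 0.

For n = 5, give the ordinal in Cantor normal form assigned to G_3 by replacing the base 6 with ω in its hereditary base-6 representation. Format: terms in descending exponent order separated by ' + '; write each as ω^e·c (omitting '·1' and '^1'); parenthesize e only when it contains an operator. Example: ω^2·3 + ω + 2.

G_0 = 5. HB_3(5) = 3 + 2. Bump = 6. G_1 = 5.
G_1 = 5. HB_4(5) = 4 + 1. Bump = 6. G_2 = 5.
G_2 = 5. HB_5(5) = 5. Bump = 6. G_3 = 5.
G_3 = 5. HB_6(5) = 5. Bump = 5. G_4 = 4.

5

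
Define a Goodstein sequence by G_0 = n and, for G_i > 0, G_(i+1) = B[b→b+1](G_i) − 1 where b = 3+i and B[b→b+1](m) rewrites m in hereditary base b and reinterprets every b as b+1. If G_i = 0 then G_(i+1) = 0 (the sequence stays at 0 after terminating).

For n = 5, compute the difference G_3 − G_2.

G_0 = 5. HB_3(5) = 3 + 2. Bump = 6. G_1 = 5.
G_1 = 5. HB_4(5) = 4 + 1. Bump = 6. G_2 = 5.
G_2 = 5. HB_5(5) = 5. Bump = 6. G_3 = 5.

0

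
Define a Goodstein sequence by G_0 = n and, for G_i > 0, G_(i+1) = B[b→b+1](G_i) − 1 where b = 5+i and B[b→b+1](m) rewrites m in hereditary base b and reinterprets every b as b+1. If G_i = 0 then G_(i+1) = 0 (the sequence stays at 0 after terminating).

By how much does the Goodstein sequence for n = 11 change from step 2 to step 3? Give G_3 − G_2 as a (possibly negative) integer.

0

[0] 11 ≡ 2·5 + 1 (base 5). Lift 6: 13. −1: 12.
[1] 12 ≡ 2·6 (base 6). Lift 7: 14. −1: 13.
[2] 13 ≡ 7 + 6 (base 7). Lift 8: 14. −1: 13.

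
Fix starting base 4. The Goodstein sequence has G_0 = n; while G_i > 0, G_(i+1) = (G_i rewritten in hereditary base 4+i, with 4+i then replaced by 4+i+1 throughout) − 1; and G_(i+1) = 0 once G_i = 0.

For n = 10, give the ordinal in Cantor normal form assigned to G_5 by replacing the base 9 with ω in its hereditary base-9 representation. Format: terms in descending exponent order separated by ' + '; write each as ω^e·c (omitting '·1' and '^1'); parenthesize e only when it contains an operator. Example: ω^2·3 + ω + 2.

ω + 4

base 4: 10 = 2·4 + 2; at 5: 2·5 + 2 = 12; next = 11
base 5: 11 = 2·5 + 1; at 6: 2·6 + 1 = 13; next = 12
base 6: 12 = 2·6; at 7: 2·7 = 14; next = 13
base 7: 13 = 7 + 6; at 8: 8 + 6 = 14; next = 13
base 8: 13 = 8 + 5; at 9: 9 + 5 = 14; next = 13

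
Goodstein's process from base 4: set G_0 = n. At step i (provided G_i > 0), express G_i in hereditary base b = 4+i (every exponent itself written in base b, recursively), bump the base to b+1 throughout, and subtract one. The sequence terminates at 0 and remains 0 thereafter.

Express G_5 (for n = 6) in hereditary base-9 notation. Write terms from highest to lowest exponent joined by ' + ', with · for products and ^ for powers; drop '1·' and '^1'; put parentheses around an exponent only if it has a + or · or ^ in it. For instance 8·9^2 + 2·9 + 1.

i=0: 6 = 4 + 2 (b=4); 4→5: 5 + 2 = 7; 7−1 = 6
i=1: 6 = 5 + 1 (b=5); 5→6: 6 + 1 = 7; 7−1 = 6
i=2: 6 = 6 (b=6); 6→7: 7 = 7; 7−1 = 6
i=3: 6 = 6 (b=7); 7→8: 6 = 6; 6−1 = 5
i=4: 5 = 5 (b=8); 8→9: 5 = 5; 5−1 = 4
i=5: 4 = 4 (b=9); 9→10: 4 = 4; 4−1 = 3

4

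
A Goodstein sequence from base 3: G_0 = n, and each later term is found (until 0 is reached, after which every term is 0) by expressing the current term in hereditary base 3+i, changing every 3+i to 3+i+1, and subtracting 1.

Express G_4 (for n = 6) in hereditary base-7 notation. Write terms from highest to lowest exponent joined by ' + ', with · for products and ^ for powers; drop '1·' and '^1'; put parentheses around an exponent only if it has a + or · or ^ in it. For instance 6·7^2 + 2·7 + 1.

7

i=0: 6 = 2·3 (b=3); 3→4: 2·4 = 8; 8−1 = 7
i=1: 7 = 4 + 3 (b=4); 4→5: 5 + 3 = 8; 8−1 = 7
i=2: 7 = 5 + 2 (b=5); 5→6: 6 + 2 = 8; 8−1 = 7
i=3: 7 = 6 + 1 (b=6); 6→7: 7 + 1 = 8; 8−1 = 7
i=4: 7 = 7 (b=7); 7→8: 8 = 8; 8−1 = 7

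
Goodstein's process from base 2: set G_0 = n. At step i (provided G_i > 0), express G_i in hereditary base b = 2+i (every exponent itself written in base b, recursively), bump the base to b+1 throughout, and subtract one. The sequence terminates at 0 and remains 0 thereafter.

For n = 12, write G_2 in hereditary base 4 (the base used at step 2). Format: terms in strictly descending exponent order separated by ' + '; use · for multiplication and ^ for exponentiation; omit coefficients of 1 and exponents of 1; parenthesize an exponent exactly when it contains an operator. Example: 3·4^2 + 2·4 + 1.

12 —HB2→ 2^(2 + 1) + 2^2 —bump→ 3^(3 + 1) + 3^3 = 108 —(−1)→ 107
107 —HB3→ 3^(3 + 1) + 2·3^2 + 2·3 + 2 —bump→ 4^(4 + 1) + 2·4^2 + 2·4 + 2 = 1066 —(−1)→ 1065

4^(4 + 1) + 2·4^2 + 2·4 + 1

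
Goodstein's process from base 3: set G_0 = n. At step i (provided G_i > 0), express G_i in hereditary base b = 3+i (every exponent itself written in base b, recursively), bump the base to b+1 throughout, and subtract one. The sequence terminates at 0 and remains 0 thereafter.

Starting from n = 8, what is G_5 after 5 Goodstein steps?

(0) 8|_3 = 2·3 + 2 ↦ 2·4 + 2|_4 = 10 ⇒ 9
(1) 9|_4 = 2·4 + 1 ↦ 2·5 + 1|_5 = 11 ⇒ 10
(2) 10|_5 = 2·5 ↦ 2·6|_6 = 12 ⇒ 11
(3) 11|_6 = 6 + 5 ↦ 7 + 5|_7 = 12 ⇒ 11
(4) 11|_7 = 7 + 4 ↦ 8 + 4|_8 = 12 ⇒ 11

11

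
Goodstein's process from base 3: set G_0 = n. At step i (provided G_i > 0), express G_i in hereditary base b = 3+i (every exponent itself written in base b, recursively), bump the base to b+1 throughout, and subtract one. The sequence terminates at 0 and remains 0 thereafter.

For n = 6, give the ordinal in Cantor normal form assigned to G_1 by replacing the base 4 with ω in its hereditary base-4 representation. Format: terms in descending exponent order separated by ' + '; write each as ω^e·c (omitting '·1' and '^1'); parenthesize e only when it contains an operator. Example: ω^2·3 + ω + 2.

ω + 3

[0] 6 ≡ 2·3 (base 3). Lift 4: 8. −1: 7.
[1] 7 ≡ 4 + 3 (base 4). Lift 5: 8. −1: 7.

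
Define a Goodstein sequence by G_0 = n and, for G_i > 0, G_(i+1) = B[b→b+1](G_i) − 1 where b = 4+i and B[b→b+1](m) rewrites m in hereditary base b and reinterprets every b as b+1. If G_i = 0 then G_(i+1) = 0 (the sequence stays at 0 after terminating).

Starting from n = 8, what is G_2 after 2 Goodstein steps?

9

base 4: 8 = 2·4; at 5: 2·5 = 10; next = 9
base 5: 9 = 5 + 4; at 6: 6 + 4 = 10; next = 9
base 6: 9 = 6 + 3; at 7: 7 + 3 = 10; next = 9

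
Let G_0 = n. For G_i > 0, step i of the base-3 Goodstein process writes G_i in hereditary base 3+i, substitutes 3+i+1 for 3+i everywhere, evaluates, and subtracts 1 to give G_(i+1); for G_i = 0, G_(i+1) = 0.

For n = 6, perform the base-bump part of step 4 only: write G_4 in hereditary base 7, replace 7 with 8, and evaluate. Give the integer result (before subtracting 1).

8

[0] 6 ≡ 2·3 (base 3). Lift 4: 8. −1: 7.
[1] 7 ≡ 4 + 3 (base 4). Lift 5: 8. −1: 7.
[2] 7 ≡ 5 + 2 (base 5). Lift 6: 8. −1: 7.
[3] 7 ≡ 6 + 1 (base 6). Lift 7: 8. −1: 7.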